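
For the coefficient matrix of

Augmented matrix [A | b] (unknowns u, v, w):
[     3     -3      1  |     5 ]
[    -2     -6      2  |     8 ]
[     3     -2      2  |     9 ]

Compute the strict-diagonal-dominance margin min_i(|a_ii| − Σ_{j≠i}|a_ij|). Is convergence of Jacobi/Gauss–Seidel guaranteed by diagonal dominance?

row 1: |3| − (3+1) = -1
row 2: |-6| − (2+2) = 2
row 3: |2| − (3+2) = -3
minimum over rows = -3 → not strictly diagonally dominant

-3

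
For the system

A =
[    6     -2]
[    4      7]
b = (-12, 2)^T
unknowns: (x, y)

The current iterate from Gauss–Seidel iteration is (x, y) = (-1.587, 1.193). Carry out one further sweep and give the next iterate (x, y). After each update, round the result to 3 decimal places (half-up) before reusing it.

One sweep:
  x = (-12 - (-2)·1.193) / (6) = -1.602
  y = (2 - (4)·-1.602) / (7) = 1.201

(-1.602, 1.201)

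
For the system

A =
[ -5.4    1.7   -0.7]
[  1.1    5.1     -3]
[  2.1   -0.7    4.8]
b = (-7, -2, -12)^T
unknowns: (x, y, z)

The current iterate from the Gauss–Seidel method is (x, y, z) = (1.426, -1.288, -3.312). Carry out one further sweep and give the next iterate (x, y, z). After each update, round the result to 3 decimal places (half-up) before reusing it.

One sweep:
  x = (-7 - (1.7)·-1.288 - (-0.7)·-3.312) / (-5.4) = 1.320
  y = (-2 - (1.1)·1.320 - (-3)·-3.312) / (5.1) = -2.625
  z = (-12 - (2.1)·1.320 - (-0.7)·-2.625) / (4.8) = -3.460

(1.320, -2.625, -3.460)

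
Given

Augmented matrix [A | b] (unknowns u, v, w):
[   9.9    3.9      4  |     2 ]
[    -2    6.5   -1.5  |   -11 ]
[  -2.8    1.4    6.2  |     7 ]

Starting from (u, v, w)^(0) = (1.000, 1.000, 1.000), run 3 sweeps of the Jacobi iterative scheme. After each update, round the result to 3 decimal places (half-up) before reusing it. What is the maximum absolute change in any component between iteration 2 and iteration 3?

0.411

Iteration 1:
  u = (2 - (3.9)·1.000 - (4)·1.000) / (9.9) = -0.596
  v = (-11 - (-2)·1.000 - (-1.5)·1.000) / (6.5) = -1.154
  w = (7 - (-2.8)·1.000 - (1.4)·1.000) / (6.2) = 1.355
Iteration 2:
  u = (2 - (3.9)·-1.154 - (4)·1.355) / (9.9) = 0.109
  v = (-11 - (-2)·-0.596 - (-1.5)·1.355) / (6.5) = -1.563
  w = (7 - (-2.8)·-0.596 - (1.4)·-1.154) / (6.2) = 1.120
Iteration 3:
  u = (2 - (3.9)·-1.563 - (4)·1.120) / (9.9) = 0.365
  v = (-11 - (-2)·0.109 - (-1.5)·1.120) / (6.5) = -1.400
  w = (7 - (-2.8)·0.109 - (1.4)·-1.563) / (6.2) = 1.531
Change: (0.256, 0.163, 0.411) → max |·| = 0.411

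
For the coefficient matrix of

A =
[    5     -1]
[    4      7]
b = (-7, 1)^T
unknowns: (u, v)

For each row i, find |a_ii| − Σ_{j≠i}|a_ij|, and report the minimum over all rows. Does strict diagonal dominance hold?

3

row 1: |5| − (1) = 4
row 2: |7| − (4) = 3
minimum over rows = 3 → strictly diagonally dominant (convergence guaranteed)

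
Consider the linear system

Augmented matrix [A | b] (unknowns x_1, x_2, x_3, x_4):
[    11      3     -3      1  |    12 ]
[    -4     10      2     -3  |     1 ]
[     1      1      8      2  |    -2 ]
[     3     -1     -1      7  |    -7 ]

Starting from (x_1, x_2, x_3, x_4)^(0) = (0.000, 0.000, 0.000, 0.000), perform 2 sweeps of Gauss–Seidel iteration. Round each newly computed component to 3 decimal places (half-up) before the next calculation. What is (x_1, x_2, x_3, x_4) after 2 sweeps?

(0.954, 0.135, -0.022, -1.393)

Iteration 1:
  x_1 = (12 - (3)·0.000 - (-3)·0.000 - (1)·0.000) / (11) = 1.091
  x_2 = (1 - (-4)·1.091 - (2)·0.000 - (-3)·0.000) / (10) = 0.536
  x_3 = (-2 - (1)·1.091 - (1)·0.536 - (2)·0.000) / (8) = -0.453
  x_4 = (-7 - (3)·1.091 - (-1)·0.536 - (-1)·-0.453) / (7) = -1.456
Iteration 2:
  x_1 = (12 - (3)·0.536 - (-3)·-0.453 - (1)·-1.456) / (11) = 0.954
  x_2 = (1 - (-4)·0.954 - (2)·-0.453 - (-3)·-1.456) / (10) = 0.135
  x_3 = (-2 - (1)·0.954 - (1)·0.135 - (2)·-1.456) / (8) = -0.022
  x_4 = (-7 - (3)·0.954 - (-1)·0.135 - (-1)·-0.022) / (7) = -1.393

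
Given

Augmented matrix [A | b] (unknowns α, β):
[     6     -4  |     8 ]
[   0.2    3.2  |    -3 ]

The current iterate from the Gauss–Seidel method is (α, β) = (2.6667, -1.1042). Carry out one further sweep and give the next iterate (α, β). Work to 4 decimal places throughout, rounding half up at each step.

One sweep:
  α = (8 - (-4)·-1.1042) / (6) = 0.5972
  β = (-3 - (0.2)·0.5972) / (3.2) = -0.9748

(0.5972, -0.9748)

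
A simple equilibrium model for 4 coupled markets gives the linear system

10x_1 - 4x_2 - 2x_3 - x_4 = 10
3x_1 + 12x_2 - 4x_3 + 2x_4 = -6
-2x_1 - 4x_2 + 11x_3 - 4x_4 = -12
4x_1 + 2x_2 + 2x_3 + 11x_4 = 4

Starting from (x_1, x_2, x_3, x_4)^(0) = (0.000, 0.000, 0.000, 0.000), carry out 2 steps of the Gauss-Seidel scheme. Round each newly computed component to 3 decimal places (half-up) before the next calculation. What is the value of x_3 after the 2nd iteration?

Iteration 1:
  x_1 = (10 - (-4)·0.000 - (-2)·0.000 - (-1)·0.000) / (10) = 1.000
  x_2 = (-6 - (3)·1.000 - (-4)·0.000 - (2)·0.000) / (12) = -0.750
  x_3 = (-12 - (-2)·1.000 - (-4)·-0.750 - (-4)·0.000) / (11) = -1.182
  x_4 = (4 - (4)·1.000 - (2)·-0.750 - (2)·-1.182) / (11) = 0.351
Iteration 2:
  x_1 = (10 - (-4)·-0.750 - (-2)·-1.182 - (-1)·0.351) / (10) = 0.499
  x_2 = (-6 - (3)·0.499 - (-4)·-1.182 - (2)·0.351) / (12) = -1.077
  x_3 = (-12 - (-2)·0.499 - (-4)·-1.077 - (-4)·0.351) / (11) = -1.264
  x_4 = (4 - (4)·0.499 - (2)·-1.077 - (2)·-1.264) / (11) = 0.608

-1.264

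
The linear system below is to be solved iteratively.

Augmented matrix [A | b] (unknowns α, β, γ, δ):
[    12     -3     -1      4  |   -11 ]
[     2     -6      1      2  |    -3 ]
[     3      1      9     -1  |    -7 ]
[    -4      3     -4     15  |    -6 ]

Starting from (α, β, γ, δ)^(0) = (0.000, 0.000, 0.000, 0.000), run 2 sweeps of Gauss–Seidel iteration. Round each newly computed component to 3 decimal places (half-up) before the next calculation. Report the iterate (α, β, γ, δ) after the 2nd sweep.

Iteration 1:
  α = (-11 - (-3)·0.000 - (-1)·0.000 - (4)·0.000) / (12) = -0.917
  β = (-3 - (2)·-0.917 - (1)·0.000 - (2)·0.000) / (-6) = 0.194
  γ = (-7 - (3)·-0.917 - (1)·0.194 - (-1)·0.000) / (9) = -0.494
  δ = (-6 - (-4)·-0.917 - (3)·0.194 - (-4)·-0.494) / (15) = -0.815
Iteration 2:
  α = (-11 - (-3)·0.194 - (-1)·-0.494 - (4)·-0.815) / (12) = -0.638
  β = (-3 - (2)·-0.638 - (1)·-0.494 - (2)·-0.815) / (-6) = -0.067
  γ = (-7 - (3)·-0.638 - (1)·-0.067 - (-1)·-0.815) / (9) = -0.648
  δ = (-6 - (-4)·-0.638 - (3)·-0.067 - (-4)·-0.648) / (15) = -0.730

(-0.638, -0.067, -0.648, -0.730)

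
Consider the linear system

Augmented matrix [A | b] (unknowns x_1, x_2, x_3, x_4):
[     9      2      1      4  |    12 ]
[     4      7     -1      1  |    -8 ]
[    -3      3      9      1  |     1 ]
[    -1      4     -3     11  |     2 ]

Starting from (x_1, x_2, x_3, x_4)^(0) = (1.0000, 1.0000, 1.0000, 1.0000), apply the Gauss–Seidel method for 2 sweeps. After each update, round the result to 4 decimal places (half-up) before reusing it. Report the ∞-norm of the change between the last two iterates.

Iteration 1:
  x_1 = (12 - (2)·1.0000 - (1)·1.0000 - (4)·1.0000) / (9) = 0.5556
  x_2 = (-8 - (4)·0.5556 - (-1)·1.0000 - (1)·1.0000) / (7) = -1.4603
  x_3 = (1 - (-3)·0.5556 - (3)·-1.4603 - (1)·1.0000) / (9) = 0.6720
  x_4 = (2 - (-1)·0.5556 - (4)·-1.4603 - (-3)·0.6720) / (11) = 0.9466
Iteration 2:
  x_1 = (12 - (2)·-1.4603 - (1)·0.6720 - (4)·0.9466) / (9) = 1.1625
  x_2 = (-8 - (4)·1.1625 - (-1)·0.6720 - (1)·0.9466) / (7) = -1.8464
  x_3 = (1 - (-3)·1.1625 - (3)·-1.8464 - (1)·0.9466) / (9) = 1.0089
  x_4 = (2 - (-1)·1.1625 - (4)·-1.8464 - (-3)·1.0089) / (11) = 1.2341
Change: (0.6069, -0.3861, 0.3369, 0.2875) → max |·| = 0.6069

0.6069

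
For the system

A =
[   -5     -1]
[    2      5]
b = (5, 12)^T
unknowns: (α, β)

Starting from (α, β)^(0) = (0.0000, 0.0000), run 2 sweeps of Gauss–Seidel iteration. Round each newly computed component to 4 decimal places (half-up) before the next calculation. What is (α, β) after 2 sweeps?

(-1.5600, 3.0240)

Iteration 1:
  α = (5 - (-1)·0.0000) / (-5) = -1.0000
  β = (12 - (2)·-1.0000) / (5) = 2.8000
Iteration 2:
  α = (5 - (-1)·2.8000) / (-5) = -1.5600
  β = (12 - (2)·-1.5600) / (5) = 3.0240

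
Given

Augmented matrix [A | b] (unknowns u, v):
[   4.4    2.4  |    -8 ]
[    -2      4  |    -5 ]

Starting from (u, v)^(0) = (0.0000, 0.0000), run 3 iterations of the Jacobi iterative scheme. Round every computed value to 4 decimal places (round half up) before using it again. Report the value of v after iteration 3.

-1.8182

Iteration 1:
  u = (-8 - (2.4)·0.0000) / (4.4) = -1.8182
  v = (-5 - (-2)·0.0000) / (4) = -1.2500
Iteration 2:
  u = (-8 - (2.4)·-1.2500) / (4.4) = -1.1364
  v = (-5 - (-2)·-1.8182) / (4) = -2.1591
Iteration 3:
  u = (-8 - (2.4)·-2.1591) / (4.4) = -0.6405
  v = (-5 - (-2)·-1.1364) / (4) = -1.8182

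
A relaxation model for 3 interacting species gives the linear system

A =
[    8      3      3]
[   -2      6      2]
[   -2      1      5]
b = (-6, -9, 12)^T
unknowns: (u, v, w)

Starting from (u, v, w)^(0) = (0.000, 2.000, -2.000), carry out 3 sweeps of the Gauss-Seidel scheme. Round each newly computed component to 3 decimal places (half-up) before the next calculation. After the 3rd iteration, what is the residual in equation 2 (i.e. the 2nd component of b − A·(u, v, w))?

Iteration 1:
  u = (-6 - (3)·2.000 - (3)·-2.000) / (8) = -0.750
  v = (-9 - (-2)·-0.750 - (2)·-2.000) / (6) = -1.083
  w = (12 - (-2)·-0.750 - (1)·-1.083) / (5) = 2.317
Iteration 2:
  u = (-6 - (3)·-1.083 - (3)·2.317) / (8) = -1.213
  v = (-9 - (-2)·-1.213 - (2)·2.317) / (6) = -2.677
  w = (12 - (-2)·-1.213 - (1)·-2.677) / (5) = 2.450
Iteration 3:
  u = (-6 - (3)·-2.677 - (3)·2.450) / (8) = -0.665
  v = (-9 - (-2)·-0.665 - (2)·2.450) / (6) = -2.538
  w = (12 - (-2)·-0.665 - (1)·-2.538) / (5) = 2.642
Residual b − A·x = (-0.992, -0.386, -0.002)

-0.386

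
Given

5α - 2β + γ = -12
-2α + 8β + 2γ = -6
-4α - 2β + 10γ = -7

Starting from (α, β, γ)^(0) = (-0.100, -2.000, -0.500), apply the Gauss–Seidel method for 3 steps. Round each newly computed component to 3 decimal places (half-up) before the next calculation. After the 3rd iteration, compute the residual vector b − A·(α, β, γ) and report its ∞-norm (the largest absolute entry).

0.151

Iteration 1:
  α = (-12 - (-2)·-2.000 - (1)·-0.500) / (5) = -3.100
  β = (-6 - (-2)·-3.100 - (2)·-0.500) / (8) = -1.400
  γ = (-7 - (-4)·-3.100 - (-2)·-1.400) / (10) = -2.220
Iteration 2:
  α = (-12 - (-2)·-1.400 - (1)·-2.220) / (5) = -2.516
  β = (-6 - (-2)·-2.516 - (2)·-2.220) / (8) = -0.824
  γ = (-7 - (-4)·-2.516 - (-2)·-0.824) / (10) = -1.871
Iteration 3:
  α = (-12 - (-2)·-0.824 - (1)·-1.871) / (5) = -2.355
  β = (-6 - (-2)·-2.355 - (2)·-1.871) / (8) = -0.871
  γ = (-7 - (-4)·-2.355 - (-2)·-0.871) / (10) = -1.816
Residual b − A·x = (-0.151, -0.110, -0.002); ∞-norm = 0.151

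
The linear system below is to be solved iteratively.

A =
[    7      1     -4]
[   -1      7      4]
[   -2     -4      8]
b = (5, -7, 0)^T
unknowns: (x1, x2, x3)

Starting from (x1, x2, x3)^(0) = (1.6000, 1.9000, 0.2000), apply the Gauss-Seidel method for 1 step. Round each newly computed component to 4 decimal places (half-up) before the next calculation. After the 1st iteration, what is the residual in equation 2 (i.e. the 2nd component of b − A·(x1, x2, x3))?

Iteration 1:
  x1 = (5 - (1)·1.9000 - (-4)·0.2000) / (7) = 0.5571
  x2 = (-7 - (-1)·0.5571 - (4)·0.2000) / (7) = -1.0347
  x3 = (0 - (-2)·0.5571 - (-4)·-1.0347) / (8) = -0.3781
Residual b − A·x = (0.6226, 2.3124, 0.0002)

2.3124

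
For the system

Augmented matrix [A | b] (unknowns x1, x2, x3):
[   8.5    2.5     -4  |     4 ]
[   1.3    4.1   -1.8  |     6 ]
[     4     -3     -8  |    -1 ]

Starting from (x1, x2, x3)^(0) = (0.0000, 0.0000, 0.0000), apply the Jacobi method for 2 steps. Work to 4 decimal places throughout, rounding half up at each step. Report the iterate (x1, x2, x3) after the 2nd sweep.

(0.0990, 1.3691, -0.1885)

Iteration 1:
  x1 = (4 - (2.5)·0.0000 - (-4)·0.0000) / (8.5) = 0.4706
  x2 = (6 - (1.3)·0.0000 - (-1.8)·0.0000) / (4.1) = 1.4634
  x3 = (-1 - (4)·0.0000 - (-3)·0.0000) / (-8) = 0.1250
Iteration 2:
  x1 = (4 - (2.5)·1.4634 - (-4)·0.1250) / (8.5) = 0.0990
  x2 = (6 - (1.3)·0.4706 - (-1.8)·0.1250) / (4.1) = 1.3691
  x3 = (-1 - (4)·0.4706 - (-3)·1.4634) / (-8) = -0.1885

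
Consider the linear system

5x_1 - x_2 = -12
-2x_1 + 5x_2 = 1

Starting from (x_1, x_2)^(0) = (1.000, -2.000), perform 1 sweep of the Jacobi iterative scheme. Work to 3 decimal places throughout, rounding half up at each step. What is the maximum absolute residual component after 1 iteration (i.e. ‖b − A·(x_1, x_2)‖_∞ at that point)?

Iteration 1:
  x_1 = (-12 - (-1)·-2.000) / (5) = -2.800
  x_2 = (1 - (-2)·1.000) / (5) = 0.600
Residual b − A·x = (2.600, -7.600); ∞-norm = 7.600

7.600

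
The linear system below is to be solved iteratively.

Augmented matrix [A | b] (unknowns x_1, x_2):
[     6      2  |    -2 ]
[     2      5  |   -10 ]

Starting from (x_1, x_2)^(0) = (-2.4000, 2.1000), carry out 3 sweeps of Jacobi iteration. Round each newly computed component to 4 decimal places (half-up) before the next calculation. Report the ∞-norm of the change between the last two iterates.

0.4186

Iteration 1:
  x_1 = (-2 - (2)·2.1000) / (6) = -1.0333
  x_2 = (-10 - (2)·-2.4000) / (5) = -1.0400
Iteration 2:
  x_1 = (-2 - (2)·-1.0400) / (6) = 0.0133
  x_2 = (-10 - (2)·-1.0333) / (5) = -1.5867
Iteration 3:
  x_1 = (-2 - (2)·-1.5867) / (6) = 0.1956
  x_2 = (-10 - (2)·0.0133) / (5) = -2.0053
Change: (0.1823, -0.4186) → max |·| = 0.4186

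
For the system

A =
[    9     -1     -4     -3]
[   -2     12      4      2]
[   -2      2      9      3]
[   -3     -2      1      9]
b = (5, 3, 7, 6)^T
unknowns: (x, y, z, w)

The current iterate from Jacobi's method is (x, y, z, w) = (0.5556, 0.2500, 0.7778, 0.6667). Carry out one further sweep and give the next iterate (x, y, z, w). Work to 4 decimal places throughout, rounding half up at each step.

One sweep:
  x = (5 - (-1)·0.2500 - (-4)·0.7778 - (-3)·0.6667) / (9) = 1.1513
  y = (3 - (-2)·0.5556 - (4)·0.7778 - (2)·0.6667) / (12) = -0.0278
  z = (7 - (-2)·0.5556 - (2)·0.2500 - (3)·0.6667) / (9) = 0.6235
  w = (6 - (-3)·0.5556 - (-2)·0.2500 - (1)·0.7778) / (9) = 0.8210

(1.1513, -0.0278, 0.6235, 0.8210)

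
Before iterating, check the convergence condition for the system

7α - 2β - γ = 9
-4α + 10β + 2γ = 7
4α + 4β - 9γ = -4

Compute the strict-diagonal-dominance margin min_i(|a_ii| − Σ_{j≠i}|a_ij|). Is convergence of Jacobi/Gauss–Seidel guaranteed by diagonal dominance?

row 1: |7| − (2+1) = 4
row 2: |10| − (4+2) = 4
row 3: |-9| − (4+4) = 1
minimum over rows = 1 → strictly diagonally dominant (convergence guaranteed)

1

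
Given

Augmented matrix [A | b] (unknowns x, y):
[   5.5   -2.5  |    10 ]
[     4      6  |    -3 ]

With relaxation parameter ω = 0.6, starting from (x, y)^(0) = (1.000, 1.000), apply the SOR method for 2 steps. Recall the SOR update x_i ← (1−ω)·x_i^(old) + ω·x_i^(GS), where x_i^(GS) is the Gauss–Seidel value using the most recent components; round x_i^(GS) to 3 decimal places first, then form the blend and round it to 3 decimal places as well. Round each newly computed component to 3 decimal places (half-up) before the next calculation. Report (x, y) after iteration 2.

(1.631, -1.195)

Iteration 1:
  x: GS value = (10 - (-2.5)·1.000) / (5.5) = 2.273;  x ← (1−ω)·1.000 + ω·2.273 = 1.764
  y: GS value = (-3 - (4)·1.764) / (6) = -1.676;  y ← (1−ω)·1.000 + ω·-1.676 = -0.606
Iteration 2:
  x: GS value = (10 - (-2.5)·-0.606) / (5.5) = 1.543;  x ← (1−ω)·1.764 + ω·1.543 = 1.631
  y: GS value = (-3 - (4)·1.631) / (6) = -1.587;  y ← (1−ω)·-0.606 + ω·-1.587 = -1.195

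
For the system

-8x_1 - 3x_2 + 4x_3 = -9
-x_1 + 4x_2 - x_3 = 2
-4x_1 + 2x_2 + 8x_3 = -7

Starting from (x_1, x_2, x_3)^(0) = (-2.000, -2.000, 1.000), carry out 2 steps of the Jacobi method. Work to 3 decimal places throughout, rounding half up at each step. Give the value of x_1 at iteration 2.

Iteration 1:
  x_1 = (-9 - (-3)·-2.000 - (4)·1.000) / (-8) = 2.375
  x_2 = (2 - (-1)·-2.000 - (-1)·1.000) / (4) = 0.250
  x_3 = (-7 - (-4)·-2.000 - (2)·-2.000) / (8) = -1.375
Iteration 2:
  x_1 = (-9 - (-3)·0.250 - (4)·-1.375) / (-8) = 0.344
  x_2 = (2 - (-1)·2.375 - (-1)·-1.375) / (4) = 0.750
  x_3 = (-7 - (-4)·2.375 - (2)·0.250) / (8) = 0.250

0.344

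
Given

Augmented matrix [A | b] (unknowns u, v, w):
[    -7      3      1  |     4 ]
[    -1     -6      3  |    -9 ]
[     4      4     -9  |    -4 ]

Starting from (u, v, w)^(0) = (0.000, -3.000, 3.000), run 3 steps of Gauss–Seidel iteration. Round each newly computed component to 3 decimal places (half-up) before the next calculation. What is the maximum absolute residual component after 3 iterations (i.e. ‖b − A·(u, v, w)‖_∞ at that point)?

Iteration 1:
  u = (4 - (3)·-3.000 - (1)·3.000) / (-7) = -1.429
  v = (-9 - (-1)·-1.429 - (3)·3.000) / (-6) = 3.238
  w = (-4 - (4)·-1.429 - (4)·3.238) / (-9) = 1.248
Iteration 2:
  u = (4 - (3)·3.238 - (1)·1.248) / (-7) = 0.995
  v = (-9 - (-1)·0.995 - (3)·1.248) / (-6) = 1.958
  w = (-4 - (4)·0.995 - (4)·1.958) / (-9) = 1.757
Iteration 3:
  u = (4 - (3)·1.958 - (1)·1.757) / (-7) = 0.519
  v = (-9 - (-1)·0.519 - (3)·1.757) / (-6) = 2.292
  w = (-4 - (4)·0.519 - (4)·2.292) / (-9) = 1.694
Residual b − A·x = (-0.937, 0.189, 0.002); ∞-norm = 0.937

0.937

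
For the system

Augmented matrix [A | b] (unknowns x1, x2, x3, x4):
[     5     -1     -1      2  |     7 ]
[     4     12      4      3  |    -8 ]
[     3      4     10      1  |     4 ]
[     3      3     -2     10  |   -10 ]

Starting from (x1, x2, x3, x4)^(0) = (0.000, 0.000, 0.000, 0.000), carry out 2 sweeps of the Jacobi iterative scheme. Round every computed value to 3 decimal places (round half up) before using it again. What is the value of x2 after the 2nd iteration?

-1.017

Iteration 1:
  x1 = (7 - (-1)·0.000 - (-1)·0.000 - (2)·0.000) / (5) = 1.400
  x2 = (-8 - (4)·0.000 - (4)·0.000 - (3)·0.000) / (12) = -0.667
  x3 = (4 - (3)·0.000 - (4)·0.000 - (1)·0.000) / (10) = 0.400
  x4 = (-10 - (3)·0.000 - (3)·0.000 - (-2)·0.000) / (10) = -1.000
Iteration 2:
  x1 = (7 - (-1)·-0.667 - (-1)·0.400 - (2)·-1.000) / (5) = 1.747
  x2 = (-8 - (4)·1.400 - (4)·0.400 - (3)·-1.000) / (12) = -1.017
  x3 = (4 - (3)·1.400 - (4)·-0.667 - (1)·-1.000) / (10) = 0.347
  x4 = (-10 - (3)·1.400 - (3)·-0.667 - (-2)·0.400) / (10) = -1.140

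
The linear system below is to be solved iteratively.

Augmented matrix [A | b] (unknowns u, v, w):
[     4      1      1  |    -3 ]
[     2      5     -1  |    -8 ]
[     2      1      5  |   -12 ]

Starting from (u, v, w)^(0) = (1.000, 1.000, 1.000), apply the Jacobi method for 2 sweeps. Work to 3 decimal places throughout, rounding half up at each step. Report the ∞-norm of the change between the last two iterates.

1.700

Iteration 1:
  u = (-3 - (1)·1.000 - (1)·1.000) / (4) = -1.250
  v = (-8 - (2)·1.000 - (-1)·1.000) / (5) = -1.800
  w = (-12 - (2)·1.000 - (1)·1.000) / (5) = -3.000
Iteration 2:
  u = (-3 - (1)·-1.800 - (1)·-3.000) / (4) = 0.450
  v = (-8 - (2)·-1.250 - (-1)·-3.000) / (5) = -1.700
  w = (-12 - (2)·-1.250 - (1)·-1.800) / (5) = -1.540
Change: (1.700, 0.100, 1.460) → max |·| = 1.700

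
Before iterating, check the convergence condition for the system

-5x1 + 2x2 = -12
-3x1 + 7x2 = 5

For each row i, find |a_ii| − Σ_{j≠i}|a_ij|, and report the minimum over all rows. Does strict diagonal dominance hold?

3

row 1: |-5| − (2) = 3
row 2: |7| − (3) = 4
minimum over rows = 3 → strictly diagonally dominant (convergence guaranteed)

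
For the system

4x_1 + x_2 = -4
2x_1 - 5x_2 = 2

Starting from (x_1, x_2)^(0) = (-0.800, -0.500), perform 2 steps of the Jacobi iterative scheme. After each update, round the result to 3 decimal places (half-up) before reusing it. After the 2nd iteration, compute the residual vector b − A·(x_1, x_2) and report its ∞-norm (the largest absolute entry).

0.110

Iteration 1:
  x_1 = (-4 - (1)·-0.500) / (4) = -0.875
  x_2 = (2 - (2)·-0.800) / (-5) = -0.720
Iteration 2:
  x_1 = (-4 - (1)·-0.720) / (4) = -0.820
  x_2 = (2 - (2)·-0.875) / (-5) = -0.750
Residual b − A·x = (0.030, -0.110); ∞-norm = 0.110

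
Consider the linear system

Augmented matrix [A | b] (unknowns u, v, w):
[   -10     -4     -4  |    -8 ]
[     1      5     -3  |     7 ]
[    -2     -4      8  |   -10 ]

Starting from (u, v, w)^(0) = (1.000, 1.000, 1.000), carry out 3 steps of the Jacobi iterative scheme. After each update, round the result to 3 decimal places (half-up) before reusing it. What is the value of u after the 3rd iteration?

Iteration 1:
  u = (-8 - (-4)·1.000 - (-4)·1.000) / (-10) = 0.000
  v = (7 - (1)·1.000 - (-3)·1.000) / (5) = 1.800
  w = (-10 - (-2)·1.000 - (-4)·1.000) / (8) = -0.500
Iteration 2:
  u = (-8 - (-4)·1.800 - (-4)·-0.500) / (-10) = 0.280
  v = (7 - (1)·0.000 - (-3)·-0.500) / (5) = 1.100
  w = (-10 - (-2)·0.000 - (-4)·1.800) / (8) = -0.350
Iteration 3:
  u = (-8 - (-4)·1.100 - (-4)·-0.350) / (-10) = 0.500
  v = (7 - (1)·0.280 - (-3)·-0.350) / (5) = 1.134
  w = (-10 - (-2)·0.280 - (-4)·1.100) / (8) = -0.630

0.500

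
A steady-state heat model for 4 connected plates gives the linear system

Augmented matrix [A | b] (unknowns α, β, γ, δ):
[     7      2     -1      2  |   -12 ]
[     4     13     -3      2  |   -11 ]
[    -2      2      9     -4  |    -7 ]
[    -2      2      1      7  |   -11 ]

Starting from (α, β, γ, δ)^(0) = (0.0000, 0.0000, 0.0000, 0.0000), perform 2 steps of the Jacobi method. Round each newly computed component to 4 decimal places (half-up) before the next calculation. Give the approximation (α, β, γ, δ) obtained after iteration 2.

Iteration 1:
  α = (-12 - (2)·0.0000 - (-1)·0.0000 - (2)·0.0000) / (7) = -1.7143
  β = (-11 - (4)·0.0000 - (-3)·0.0000 - (2)·0.0000) / (13) = -0.8462
  γ = (-7 - (-2)·0.0000 - (2)·0.0000 - (-4)·0.0000) / (9) = -0.7778
  δ = (-11 - (-2)·0.0000 - (2)·0.0000 - (1)·0.0000) / (7) = -1.5714
Iteration 2:
  α = (-12 - (2)·-0.8462 - (-1)·-0.7778 - (2)·-1.5714) / (7) = -1.1347
  β = (-11 - (4)·-1.7143 - (-3)·-0.7778 - (2)·-1.5714) / (13) = -0.2564
  γ = (-7 - (-2)·-1.7143 - (2)·-0.8462 - (-4)·-1.5714) / (9) = -1.6691
  δ = (-11 - (-2)·-1.7143 - (2)·-0.8462 - (1)·-0.7778) / (7) = -1.7083

(-1.1347, -0.2564, -1.6691, -1.7083)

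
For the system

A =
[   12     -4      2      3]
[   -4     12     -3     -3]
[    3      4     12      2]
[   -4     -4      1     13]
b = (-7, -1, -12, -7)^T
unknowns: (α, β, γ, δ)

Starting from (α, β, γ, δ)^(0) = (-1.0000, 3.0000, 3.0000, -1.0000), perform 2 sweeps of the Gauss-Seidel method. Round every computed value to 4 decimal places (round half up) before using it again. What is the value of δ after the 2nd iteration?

Iteration 1:
  α = (-7 - (-4)·3.0000 - (2)·3.0000 - (3)·-1.0000) / (12) = 0.1667
  β = (-1 - (-4)·0.1667 - (-3)·3.0000 - (-3)·-1.0000) / (12) = 0.4722
  γ = (-12 - (3)·0.1667 - (4)·0.4722 - (2)·-1.0000) / (12) = -1.0324
  δ = (-7 - (-4)·0.1667 - (-4)·0.4722 - (1)·-1.0324) / (13) = -0.2625
Iteration 2:
  α = (-7 - (-4)·0.4722 - (2)·-1.0324 - (3)·-0.2625) / (12) = -0.1882
  β = (-1 - (-4)·-0.1882 - (-3)·-1.0324 - (-3)·-0.2625) / (12) = -0.4698
  γ = (-12 - (3)·-0.1882 - (4)·-0.4698 - (2)·-0.2625) / (12) = -0.7526
  δ = (-7 - (-4)·-0.1882 - (-4)·-0.4698 - (1)·-0.7526) / (13) = -0.6830

-0.6830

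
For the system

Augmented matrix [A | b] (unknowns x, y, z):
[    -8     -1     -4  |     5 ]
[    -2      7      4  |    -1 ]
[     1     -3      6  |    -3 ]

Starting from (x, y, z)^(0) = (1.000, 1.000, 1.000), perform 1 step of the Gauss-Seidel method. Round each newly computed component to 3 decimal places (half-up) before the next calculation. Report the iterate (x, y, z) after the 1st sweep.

(-1.250, -1.071, -0.827)

Iteration 1:
  x = (5 - (-1)·1.000 - (-4)·1.000) / (-8) = -1.250
  y = (-1 - (-2)·-1.250 - (4)·1.000) / (7) = -1.071
  z = (-3 - (1)·-1.250 - (-3)·-1.071) / (6) = -0.827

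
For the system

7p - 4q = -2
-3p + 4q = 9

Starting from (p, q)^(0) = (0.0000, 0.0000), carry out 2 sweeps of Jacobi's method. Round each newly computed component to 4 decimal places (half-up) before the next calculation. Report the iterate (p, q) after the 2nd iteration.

Iteration 1:
  p = (-2 - (-4)·0.0000) / (7) = -0.2857
  q = (9 - (-3)·0.0000) / (4) = 2.2500
Iteration 2:
  p = (-2 - (-4)·2.2500) / (7) = 1.0000
  q = (9 - (-3)·-0.2857) / (4) = 2.0357

(1.0000, 2.0357)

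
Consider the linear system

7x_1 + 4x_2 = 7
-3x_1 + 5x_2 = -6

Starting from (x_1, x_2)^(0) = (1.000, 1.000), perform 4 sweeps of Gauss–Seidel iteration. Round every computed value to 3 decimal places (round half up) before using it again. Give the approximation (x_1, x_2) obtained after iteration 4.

Iteration 1:
  x_1 = (7 - (4)·1.000) / (7) = 0.429
  x_2 = (-6 - (-3)·0.429) / (5) = -0.943
Iteration 2:
  x_1 = (7 - (4)·-0.943) / (7) = 1.539
  x_2 = (-6 - (-3)·1.539) / (5) = -0.277
Iteration 3:
  x_1 = (7 - (4)·-0.277) / (7) = 1.158
  x_2 = (-6 - (-3)·1.158) / (5) = -0.505
Iteration 4:
  x_1 = (7 - (4)·-0.505) / (7) = 1.289
  x_2 = (-6 - (-3)·1.289) / (5) = -0.427

(1.289, -0.427)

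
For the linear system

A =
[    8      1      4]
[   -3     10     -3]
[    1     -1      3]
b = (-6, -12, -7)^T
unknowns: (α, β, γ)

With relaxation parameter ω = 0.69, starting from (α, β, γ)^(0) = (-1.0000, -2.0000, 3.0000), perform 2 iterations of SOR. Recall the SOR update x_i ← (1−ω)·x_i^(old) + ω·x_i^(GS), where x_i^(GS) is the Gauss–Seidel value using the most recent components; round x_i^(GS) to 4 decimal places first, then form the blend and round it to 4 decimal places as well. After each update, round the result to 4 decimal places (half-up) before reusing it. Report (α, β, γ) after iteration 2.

Iteration 1:
  α: GS value = (-6 - (1)·-2.0000 - (4)·3.0000) / (8) = -2.0000;  α ← (1−ω)·-1.0000 + ω·-2.0000 = -1.6900
  β: GS value = (-12 - (-3)·-1.6900 - (-3)·3.0000) / (10) = -0.8070;  β ← (1−ω)·-2.0000 + ω·-0.8070 = -1.1768
  γ: GS value = (-7 - (1)·-1.6900 - (-1)·-1.1768) / (3) = -2.1623;  γ ← (1−ω)·3.0000 + ω·-2.1623 = -0.5620
Iteration 2:
  α: GS value = (-6 - (1)·-1.1768 - (4)·-0.5620) / (8) = -0.3219;  α ← (1−ω)·-1.6900 + ω·-0.3219 = -0.7460
  β: GS value = (-12 - (-3)·-0.7460 - (-3)·-0.5620) / (10) = -1.5924;  β ← (1−ω)·-1.1768 + ω·-1.5924 = -1.4636
  γ: GS value = (-7 - (1)·-0.7460 - (-1)·-1.4636) / (3) = -2.5725;  γ ← (1−ω)·-0.5620 + ω·-2.5725 = -1.9492

(-0.7460, -1.4636, -1.9492)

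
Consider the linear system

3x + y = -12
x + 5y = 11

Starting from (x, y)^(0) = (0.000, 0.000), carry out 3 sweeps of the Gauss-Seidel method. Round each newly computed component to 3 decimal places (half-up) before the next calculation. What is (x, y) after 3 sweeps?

Iteration 1:
  x = (-12 - (1)·0.000) / (3) = -4.000
  y = (11 - (1)·-4.000) / (5) = 3.000
Iteration 2:
  x = (-12 - (1)·3.000) / (3) = -5.000
  y = (11 - (1)·-5.000) / (5) = 3.200
Iteration 3:
  x = (-12 - (1)·3.200) / (3) = -5.067
  y = (11 - (1)·-5.067) / (5) = 3.213

(-5.067, 3.213)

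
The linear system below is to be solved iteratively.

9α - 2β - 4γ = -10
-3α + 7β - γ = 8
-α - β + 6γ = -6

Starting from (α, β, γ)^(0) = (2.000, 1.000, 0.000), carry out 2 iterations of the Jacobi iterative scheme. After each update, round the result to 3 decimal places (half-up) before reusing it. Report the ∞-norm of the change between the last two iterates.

1.310

Iteration 1:
  α = (-10 - (-2)·1.000 - (-4)·0.000) / (9) = -0.889
  β = (8 - (-3)·2.000 - (-1)·0.000) / (7) = 2.000
  γ = (-6 - (-1)·2.000 - (-1)·1.000) / (6) = -0.500
Iteration 2:
  α = (-10 - (-2)·2.000 - (-4)·-0.500) / (9) = -0.889
  β = (8 - (-3)·-0.889 - (-1)·-0.500) / (7) = 0.690
  γ = (-6 - (-1)·-0.889 - (-1)·2.000) / (6) = -0.815
Change: (0.000, -1.310, -0.315) → max |·| = 1.310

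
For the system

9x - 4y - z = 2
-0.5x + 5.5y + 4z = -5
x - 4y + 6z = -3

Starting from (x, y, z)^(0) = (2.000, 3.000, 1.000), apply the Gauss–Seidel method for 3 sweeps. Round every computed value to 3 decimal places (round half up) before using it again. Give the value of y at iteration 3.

-0.745

Iteration 1:
  x = (2 - (-4)·3.000 - (-1)·1.000) / (9) = 1.667
  y = (-5 - (-0.5)·1.667 - (4)·1.000) / (5.5) = -1.485
  z = (-3 - (1)·1.667 - (-4)·-1.485) / (6) = -1.768
Iteration 2:
  x = (2 - (-4)·-1.485 - (-1)·-1.768) / (9) = -0.634
  y = (-5 - (-0.5)·-0.634 - (4)·-1.768) / (5.5) = 0.319
  z = (-3 - (1)·-0.634 - (-4)·0.319) / (6) = -0.182
Iteration 3:
  x = (2 - (-4)·0.319 - (-1)·-0.182) / (9) = 0.344
  y = (-5 - (-0.5)·0.344 - (4)·-0.182) / (5.5) = -0.745
  z = (-3 - (1)·0.344 - (-4)·-0.745) / (6) = -1.054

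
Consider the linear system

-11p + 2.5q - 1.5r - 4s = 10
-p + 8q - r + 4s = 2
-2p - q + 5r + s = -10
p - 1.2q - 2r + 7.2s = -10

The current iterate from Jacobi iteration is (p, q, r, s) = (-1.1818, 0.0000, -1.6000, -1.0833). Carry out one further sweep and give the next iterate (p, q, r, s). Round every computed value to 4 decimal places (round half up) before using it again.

(-0.2970, 0.4439, -2.2561, -1.6692)

One sweep:
  p = (10 - (2.5)·0.0000 - (-1.5)·-1.6000 - (-4)·-1.0833) / (-11) = -0.2970
  q = (2 - (-1)·-1.1818 - (-1)·-1.6000 - (4)·-1.0833) / (8) = 0.4439
  r = (-10 - (-2)·-1.1818 - (-1)·0.0000 - (1)·-1.0833) / (5) = -2.2561
  s = (-10 - (1)·-1.1818 - (-1.2)·0.0000 - (-2)·-1.6000) / (7.2) = -1.6692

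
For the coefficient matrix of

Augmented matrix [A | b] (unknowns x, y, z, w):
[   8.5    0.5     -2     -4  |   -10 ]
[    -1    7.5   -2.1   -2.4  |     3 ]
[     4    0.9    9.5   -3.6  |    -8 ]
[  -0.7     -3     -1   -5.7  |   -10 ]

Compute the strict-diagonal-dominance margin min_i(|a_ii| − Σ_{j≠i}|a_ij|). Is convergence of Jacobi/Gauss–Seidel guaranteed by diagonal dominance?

row 1: |8.5| − (0.5+2+4) = 2
row 2: |7.5| − (1+2.1+2.4) = 2
row 3: |9.5| − (4+0.9+3.6) = 1
row 4: |-5.7| − (0.7+3+1) = 1
minimum over rows = 1 → strictly diagonally dominant (convergence guaranteed)

1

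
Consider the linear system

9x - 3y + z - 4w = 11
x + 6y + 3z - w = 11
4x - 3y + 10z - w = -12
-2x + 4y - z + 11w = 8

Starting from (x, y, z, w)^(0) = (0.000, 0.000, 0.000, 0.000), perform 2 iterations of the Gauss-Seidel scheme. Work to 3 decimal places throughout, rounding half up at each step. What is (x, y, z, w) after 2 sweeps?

Iteration 1:
  x = (11 - (-3)·0.000 - (1)·0.000 - (-4)·0.000) / (9) = 1.222
  y = (11 - (1)·1.222 - (3)·0.000 - (-1)·0.000) / (6) = 1.630
  z = (-12 - (4)·1.222 - (-3)·1.630 - (-1)·0.000) / (10) = -1.200
  w = (8 - (-2)·1.222 - (4)·1.630 - (-1)·-1.200) / (11) = 0.248
Iteration 2:
  x = (11 - (-3)·1.630 - (1)·-1.200 - (-4)·0.248) / (9) = 2.009
  y = (11 - (1)·2.009 - (3)·-1.200 - (-1)·0.248) / (6) = 2.140
  z = (-12 - (4)·2.009 - (-3)·2.140 - (-1)·0.248) / (10) = -1.337
  w = (8 - (-2)·2.009 - (4)·2.140 - (-1)·-1.337) / (11) = 0.193

(2.009, 2.140, -1.337, 0.193)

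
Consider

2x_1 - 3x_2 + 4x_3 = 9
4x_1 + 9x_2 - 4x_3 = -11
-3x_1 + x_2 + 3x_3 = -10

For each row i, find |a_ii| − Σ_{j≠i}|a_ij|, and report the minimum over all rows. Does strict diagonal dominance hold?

row 1: |2| − (3+4) = -5
row 2: |9| − (4+4) = 1
row 3: |3| − (3+1) = -1
minimum over rows = -5 → not strictly diagonally dominant

-5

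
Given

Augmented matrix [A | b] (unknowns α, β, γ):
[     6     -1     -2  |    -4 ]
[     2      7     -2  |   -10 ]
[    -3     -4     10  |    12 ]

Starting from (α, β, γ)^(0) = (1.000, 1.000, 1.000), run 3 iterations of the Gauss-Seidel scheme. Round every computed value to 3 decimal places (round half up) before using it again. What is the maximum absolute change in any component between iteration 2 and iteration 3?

0.031

Iteration 1:
  α = (-4 - (-1)·1.000 - (-2)·1.000) / (6) = -0.167
  β = (-10 - (2)·-0.167 - (-2)·1.000) / (7) = -1.095
  γ = (12 - (-3)·-0.167 - (-4)·-1.095) / (10) = 0.712
Iteration 2:
  α = (-4 - (-1)·-1.095 - (-2)·0.712) / (6) = -0.612
  β = (-10 - (2)·-0.612 - (-2)·0.712) / (7) = -1.050
  γ = (12 - (-3)·-0.612 - (-4)·-1.050) / (10) = 0.596
Iteration 3:
  α = (-4 - (-1)·-1.050 - (-2)·0.596) / (6) = -0.643
  β = (-10 - (2)·-0.643 - (-2)·0.596) / (7) = -1.075
  γ = (12 - (-3)·-0.643 - (-4)·-1.075) / (10) = 0.577
Change: (-0.031, -0.025, -0.019) → max |·| = 0.031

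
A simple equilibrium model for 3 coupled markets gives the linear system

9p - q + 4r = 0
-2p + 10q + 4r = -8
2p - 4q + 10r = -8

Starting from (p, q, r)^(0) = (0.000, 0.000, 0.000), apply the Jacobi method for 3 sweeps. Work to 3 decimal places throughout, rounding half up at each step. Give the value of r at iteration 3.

Iteration 1:
  p = (0 - (-1)·0.000 - (4)·0.000) / (9) = 0.000
  q = (-8 - (-2)·0.000 - (4)·0.000) / (10) = -0.800
  r = (-8 - (2)·0.000 - (-4)·0.000) / (10) = -0.800
Iteration 2:
  p = (0 - (-1)·-0.800 - (4)·-0.800) / (9) = 0.267
  q = (-8 - (-2)·0.000 - (4)·-0.800) / (10) = -0.480
  r = (-8 - (2)·0.000 - (-4)·-0.800) / (10) = -1.120
Iteration 3:
  p = (0 - (-1)·-0.480 - (4)·-1.120) / (9) = 0.444
  q = (-8 - (-2)·0.267 - (4)·-1.120) / (10) = -0.299
  r = (-8 - (2)·0.267 - (-4)·-0.480) / (10) = -1.045

-1.045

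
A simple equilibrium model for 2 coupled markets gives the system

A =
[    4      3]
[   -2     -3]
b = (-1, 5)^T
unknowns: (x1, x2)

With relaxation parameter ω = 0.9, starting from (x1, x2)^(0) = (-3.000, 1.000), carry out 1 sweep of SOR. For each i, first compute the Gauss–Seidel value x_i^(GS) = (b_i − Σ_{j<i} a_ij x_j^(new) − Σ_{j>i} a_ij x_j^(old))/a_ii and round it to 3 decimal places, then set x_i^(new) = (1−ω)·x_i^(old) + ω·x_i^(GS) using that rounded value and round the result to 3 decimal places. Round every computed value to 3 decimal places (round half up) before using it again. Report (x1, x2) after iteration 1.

Iteration 1:
  x1: GS value = (-1 - (3)·1.000) / (4) = -1.000;  x1 ← (1−ω)·-3.000 + ω·-1.000 = -1.200
  x2: GS value = (5 - (-2)·-1.200) / (-3) = -0.867;  x2 ← (1−ω)·1.000 + ω·-0.867 = -0.680

(-1.200, -0.680)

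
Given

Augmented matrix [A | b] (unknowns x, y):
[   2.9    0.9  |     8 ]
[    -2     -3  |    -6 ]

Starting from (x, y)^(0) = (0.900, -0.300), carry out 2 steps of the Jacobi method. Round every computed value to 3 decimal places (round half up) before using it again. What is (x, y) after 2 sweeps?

(2.324, 0.099)

Iteration 1:
  x = (8 - (0.9)·-0.300) / (2.9) = 2.852
  y = (-6 - (-2)·0.900) / (-3) = 1.400
Iteration 2:
  x = (8 - (0.9)·1.400) / (2.9) = 2.324
  y = (-6 - (-2)·2.852) / (-3) = 0.099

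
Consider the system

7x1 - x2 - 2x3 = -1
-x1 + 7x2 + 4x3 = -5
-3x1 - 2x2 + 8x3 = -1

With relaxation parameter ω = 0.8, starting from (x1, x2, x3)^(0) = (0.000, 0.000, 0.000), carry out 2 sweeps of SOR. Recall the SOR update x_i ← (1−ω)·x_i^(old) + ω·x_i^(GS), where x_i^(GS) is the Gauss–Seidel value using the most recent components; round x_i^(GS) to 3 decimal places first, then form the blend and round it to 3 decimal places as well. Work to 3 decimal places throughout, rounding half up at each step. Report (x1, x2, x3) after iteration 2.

Iteration 1:
  x1: GS value = (-1 - (-1)·0.000 - (-2)·0.000) / (7) = -0.143;  x1 ← (1−ω)·0.000 + ω·-0.143 = -0.114
  x2: GS value = (-5 - (-1)·-0.114 - (4)·0.000) / (7) = -0.731;  x2 ← (1−ω)·0.000 + ω·-0.731 = -0.585
  x3: GS value = (-1 - (-3)·-0.114 - (-2)·-0.585) / (8) = -0.314;  x3 ← (1−ω)·0.000 + ω·-0.314 = -0.251
Iteration 2:
  x1: GS value = (-1 - (-1)·-0.585 - (-2)·-0.251) / (7) = -0.298;  x1 ← (1−ω)·-0.114 + ω·-0.298 = -0.261
  x2: GS value = (-5 - (-1)·-0.261 - (4)·-0.251) / (7) = -0.608;  x2 ← (1−ω)·-0.585 + ω·-0.608 = -0.603
  x3: GS value = (-1 - (-3)·-0.261 - (-2)·-0.603) / (8) = -0.374;  x3 ← (1−ω)·-0.251 + ω·-0.374 = -0.349

(-0.261, -0.603, -0.349)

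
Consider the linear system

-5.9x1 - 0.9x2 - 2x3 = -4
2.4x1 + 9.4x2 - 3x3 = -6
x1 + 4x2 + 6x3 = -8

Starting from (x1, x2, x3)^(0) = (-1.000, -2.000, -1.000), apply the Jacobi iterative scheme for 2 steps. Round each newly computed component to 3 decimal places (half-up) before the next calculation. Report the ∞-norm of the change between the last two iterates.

Iteration 1:
  x1 = (-4 - (-0.9)·-2.000 - (-2)·-1.000) / (-5.9) = 1.322
  x2 = (-6 - (2.4)·-1.000 - (-3)·-1.000) / (9.4) = -0.702
  x3 = (-8 - (1)·-1.000 - (4)·-2.000) / (6) = 0.167
Iteration 2:
  x1 = (-4 - (-0.9)·-0.702 - (-2)·0.167) / (-5.9) = 0.728
  x2 = (-6 - (2.4)·1.322 - (-3)·0.167) / (9.4) = -0.923
  x3 = (-8 - (1)·1.322 - (4)·-0.702) / (6) = -1.086
Change: (-0.594, -0.221, -1.253) → max |·| = 1.253

1.253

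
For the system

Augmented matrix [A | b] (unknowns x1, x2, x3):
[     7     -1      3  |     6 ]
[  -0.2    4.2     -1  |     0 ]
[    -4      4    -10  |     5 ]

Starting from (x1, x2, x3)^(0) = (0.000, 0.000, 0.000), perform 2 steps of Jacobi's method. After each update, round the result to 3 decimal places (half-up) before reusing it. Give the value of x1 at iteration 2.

1.071

Iteration 1:
  x1 = (6 - (-1)·0.000 - (3)·0.000) / (7) = 0.857
  x2 = (0 - (-0.2)·0.000 - (-1)·0.000) / (4.2) = 0.000
  x3 = (5 - (-4)·0.000 - (4)·0.000) / (-10) = -0.500
Iteration 2:
  x1 = (6 - (-1)·0.000 - (3)·-0.500) / (7) = 1.071
  x2 = (0 - (-0.2)·0.857 - (-1)·-0.500) / (4.2) = -0.078
  x3 = (5 - (-4)·0.857 - (4)·0.000) / (-10) = -0.843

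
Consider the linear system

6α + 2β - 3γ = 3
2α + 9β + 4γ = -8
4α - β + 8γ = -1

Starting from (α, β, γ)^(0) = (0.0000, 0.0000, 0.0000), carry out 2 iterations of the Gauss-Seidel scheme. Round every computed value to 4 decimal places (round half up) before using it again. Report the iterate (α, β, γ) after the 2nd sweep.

Iteration 1:
  α = (3 - (2)·0.0000 - (-3)·0.0000) / (6) = 0.5000
  β = (-8 - (2)·0.5000 - (4)·0.0000) / (9) = -1.0000
  γ = (-1 - (4)·0.5000 - (-1)·-1.0000) / (8) = -0.5000
Iteration 2:
  α = (3 - (2)·-1.0000 - (-3)·-0.5000) / (6) = 0.5833
  β = (-8 - (2)·0.5833 - (4)·-0.5000) / (9) = -0.7963
  γ = (-1 - (4)·0.5833 - (-1)·-0.7963) / (8) = -0.5162

(0.5833, -0.7963, -0.5162)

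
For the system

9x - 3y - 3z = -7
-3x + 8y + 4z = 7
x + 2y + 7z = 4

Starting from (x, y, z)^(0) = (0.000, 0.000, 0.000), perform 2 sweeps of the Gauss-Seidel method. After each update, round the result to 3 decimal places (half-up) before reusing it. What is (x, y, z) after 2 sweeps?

Iteration 1:
  x = (-7 - (-3)·0.000 - (-3)·0.000) / (9) = -0.778
  y = (7 - (-3)·-0.778 - (4)·0.000) / (8) = 0.583
  z = (4 - (1)·-0.778 - (2)·0.583) / (7) = 0.516
Iteration 2:
  x = (-7 - (-3)·0.583 - (-3)·0.516) / (9) = -0.411
  y = (7 - (-3)·-0.411 - (4)·0.516) / (8) = 0.463
  z = (4 - (1)·-0.411 - (2)·0.463) / (7) = 0.498

(-0.411, 0.463, 0.498)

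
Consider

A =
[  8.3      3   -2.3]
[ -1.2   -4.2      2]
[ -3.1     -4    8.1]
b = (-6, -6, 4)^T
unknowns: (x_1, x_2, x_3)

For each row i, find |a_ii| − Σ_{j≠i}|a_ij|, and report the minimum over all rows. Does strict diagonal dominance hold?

1

row 1: |8.3| − (3+2.3) = 3
row 2: |-4.2| − (1.2+2) = 1
row 3: |8.1| − (3.1+4) = 1
minimum over rows = 1 → strictly diagonally dominant (convergence guaranteed)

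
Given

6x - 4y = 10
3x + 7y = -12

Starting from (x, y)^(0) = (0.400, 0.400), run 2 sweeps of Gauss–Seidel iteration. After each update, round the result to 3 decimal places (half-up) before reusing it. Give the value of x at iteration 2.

Iteration 1:
  x = (10 - (-4)·0.400) / (6) = 1.933
  y = (-12 - (3)·1.933) / (7) = -2.543
Iteration 2:
  x = (10 - (-4)·-2.543) / (6) = -0.029
  y = (-12 - (3)·-0.029) / (7) = -1.702

-0.029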